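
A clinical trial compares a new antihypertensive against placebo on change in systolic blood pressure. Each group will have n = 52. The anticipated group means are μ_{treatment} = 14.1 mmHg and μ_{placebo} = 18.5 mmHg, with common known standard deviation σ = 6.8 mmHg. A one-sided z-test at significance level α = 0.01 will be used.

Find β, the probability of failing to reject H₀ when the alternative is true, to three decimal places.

Standardized effect: d = |μ_{treatment} − μ_{placebo}| / σ = |14.1 − 18.5| / 6.8 = 0.6471
Noncentrality parameter: δ = d·√(n/2) = 0.6471 × √(52/2) = 3.2994
Critical value for a one-sided test at α = 0.01: z_α = 2.326.
Power = P(Z > 2.326 − δ) = Φ(0.973) = 0.8347.
Type II error: β = 1 − power = 1 − 0.8347 = 0.1653.

β ≈ 0.165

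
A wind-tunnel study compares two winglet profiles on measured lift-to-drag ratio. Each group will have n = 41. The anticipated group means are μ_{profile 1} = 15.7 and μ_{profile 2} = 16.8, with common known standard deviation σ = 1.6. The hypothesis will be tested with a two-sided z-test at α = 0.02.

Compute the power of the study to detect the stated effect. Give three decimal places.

Standardized effect: d = |μ_{profile 1} − μ_{profile 2}| / σ = |15.7 − 16.8| / 1.6 = 0.6875
Noncentrality parameter: δ = d·√(n/2) = 0.6875 × √(41/2) = 3.1128
Two-sided α = 0.02 → critical value z_{0.01} = 2.326.
Power = Φ(δ − 2.326) + Φ(−δ − 2.326) = Φ(0.786) + Φ(-5.439) = 0.7842 + 0.0000 = 0.7842.

Power ≈ 0.784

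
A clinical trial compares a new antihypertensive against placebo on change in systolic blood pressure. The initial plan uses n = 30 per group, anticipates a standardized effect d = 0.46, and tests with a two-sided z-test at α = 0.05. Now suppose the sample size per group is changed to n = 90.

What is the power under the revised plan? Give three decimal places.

With n = 90 per group: δ = d·√(n/2) = 0.46 × √(90/2) = 3.0858. Critical value z_{0.025} = 1.960.
Revised power = Φ(δ − 1.960) + Φ(−δ − 1.960) = Φ(1.126) + Φ(-5.046) = 0.8699 + 0.0000 = 0.8699.

Power ≈ 0.870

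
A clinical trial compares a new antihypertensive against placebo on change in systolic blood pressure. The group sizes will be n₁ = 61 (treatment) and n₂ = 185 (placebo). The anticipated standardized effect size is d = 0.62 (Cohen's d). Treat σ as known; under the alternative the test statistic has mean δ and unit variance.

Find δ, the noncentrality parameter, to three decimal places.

δ ≈ 4.199

The noncentrality parameter scales effect size by the design's sample-size factor: δ = d / √(1/n₁ + 1/n₂) = 0.62 / √(1/61 + 1/185) = 4.1993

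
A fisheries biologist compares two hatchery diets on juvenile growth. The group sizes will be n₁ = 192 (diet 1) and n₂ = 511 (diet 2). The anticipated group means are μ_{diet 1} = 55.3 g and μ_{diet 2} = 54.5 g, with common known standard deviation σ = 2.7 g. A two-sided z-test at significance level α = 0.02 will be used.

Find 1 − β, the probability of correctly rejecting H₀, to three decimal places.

Power ≈ 0.880

Standardized effect: d = |μ_{diet 1} − μ_{diet 2}| / σ = |55.3 − 54.5| / 2.7 = 0.2963
Noncentrality parameter: δ = d / √(1/n₁ + 1/n₂) = 0.2963 / √(1/192 + 1/511) = 3.5003
Two-sided α = 0.02 → critical value z_{0.01} = 2.326.
Power = Φ(δ − 2.326) + Φ(−δ − 2.326) = Φ(1.174) + Φ(-5.827) = 0.8798 + 0.0000 = 0.8798.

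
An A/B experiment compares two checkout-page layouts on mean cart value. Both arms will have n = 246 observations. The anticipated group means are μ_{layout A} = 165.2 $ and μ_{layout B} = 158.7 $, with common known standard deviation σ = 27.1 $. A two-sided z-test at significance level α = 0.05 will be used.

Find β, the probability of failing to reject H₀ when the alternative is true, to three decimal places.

Standardized effect: d = |μ_{layout A} − μ_{layout B}| / σ = |165.2 − 158.7| / 27.1 = 0.2399
Noncentrality parameter: δ = d·√(n/2) = 0.2399 × √(246/2) = 2.6601
Two-sided α = 0.05 → critical value z_{0.025} = 1.960.
Power = Φ(δ − 1.960) + Φ(−δ − 1.960) = Φ(0.700) + Φ(-4.620) = 0.7581 + 0.0000 = 0.7581.
Type II error: β = 1 − power = 1 − 0.7581 = 0.2419.

β ≈ 0.242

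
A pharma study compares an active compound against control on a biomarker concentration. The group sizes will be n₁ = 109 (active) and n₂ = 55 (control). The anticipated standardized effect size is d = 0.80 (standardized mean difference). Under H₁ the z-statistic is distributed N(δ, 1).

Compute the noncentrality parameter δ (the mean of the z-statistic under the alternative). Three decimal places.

δ ≈ 4.837

δ = d / √(1/n₁ + 1/n₂) = 0.80 / √(1/109 + 1/55) = 4.8369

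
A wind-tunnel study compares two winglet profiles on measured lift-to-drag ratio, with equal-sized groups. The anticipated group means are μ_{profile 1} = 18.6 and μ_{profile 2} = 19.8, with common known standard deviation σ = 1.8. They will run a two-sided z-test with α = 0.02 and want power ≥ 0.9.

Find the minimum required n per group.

Standardized effect: d = |μ_{profile 1} − μ_{profile 2}| / σ = |18.6 − 19.8| / 1.8 = 0.6667
For power 0.9 need Φ(δ − z_{0.01}) = 0.9, so δ = z_{0.01} + z_{0.10} = 2.326 + 1.282 = 3.608.
(The Φ(−δ − z_{α/2}) term is vanishingly small for δ > 0 and is dropped in the standard sample-size formula.)
δ = d·√(n/2) ⇒ n = 2(δ/d)² = 2 × (3.608 / 0.6667)² = 58.58.
Round up to the next whole unit.

n = 59 per group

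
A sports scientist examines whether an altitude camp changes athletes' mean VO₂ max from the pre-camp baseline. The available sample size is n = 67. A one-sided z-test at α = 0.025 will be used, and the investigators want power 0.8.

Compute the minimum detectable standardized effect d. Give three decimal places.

d ≈ 0.342

Required noncentrality: δ = z_{0.025} + z_{0.20} = 1.960 + 0.842 = 2.802.
δ = d·√n ⇒ d = δ/√n = 2.802/√67 = 0.3423.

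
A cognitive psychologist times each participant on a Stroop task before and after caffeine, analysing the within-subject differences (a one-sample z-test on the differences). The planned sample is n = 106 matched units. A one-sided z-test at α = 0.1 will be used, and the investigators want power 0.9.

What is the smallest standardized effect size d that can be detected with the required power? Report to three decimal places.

d ≈ 0.249

Required noncentrality: δ = z_{0.1} + z_{0.10} = 1.282 + 1.282 = 2.563.
δ = d·√n ⇒ d = δ/√n = 2.563/√106 = 0.2490.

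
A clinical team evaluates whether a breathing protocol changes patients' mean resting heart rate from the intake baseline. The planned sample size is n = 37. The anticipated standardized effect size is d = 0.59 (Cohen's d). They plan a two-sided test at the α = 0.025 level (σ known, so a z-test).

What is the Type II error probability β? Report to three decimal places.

β ≈ 0.089

Noncentrality parameter: δ = d·√n = 0.59 × √37 = 3.5888
Two-sided α = 0.025 → critical value z_{0.0125} = 2.241.
Power = Φ(δ − 2.241) + Φ(−δ − 2.241) = Φ(1.347) + Φ(-5.830) = 0.9111 + 0.0000 = 0.9111.
Type II error: β = 1 − power = 1 − 0.9111 = 0.0889.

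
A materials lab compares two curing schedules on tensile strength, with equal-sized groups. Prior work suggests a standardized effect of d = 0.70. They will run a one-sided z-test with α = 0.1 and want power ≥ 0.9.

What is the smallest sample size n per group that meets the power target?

n = 27 per group

Set Φ(δ − 1.282) = 0.9; then δ − 1.282 = Φ⁻¹(0.9) = 1.282, giving δ = 2.563.
δ = d·√(n/2) ⇒ n = 2(δ/d)² = 2 × (2.563 / 0.70)² = 26.81.
Rounding up, n = 27 per group.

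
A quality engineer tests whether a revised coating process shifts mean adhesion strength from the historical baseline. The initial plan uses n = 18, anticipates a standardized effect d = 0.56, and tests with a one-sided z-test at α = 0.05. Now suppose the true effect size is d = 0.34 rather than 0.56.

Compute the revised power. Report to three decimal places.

Power ≈ 0.420

With d = 0.34: δ = d·√n = 0.34 × √18 = 1.4425. Critical value z_{0.05} = 1.645.
Revised power = Φ(δ − 1.645) = Φ(-0.202) = 0.4198.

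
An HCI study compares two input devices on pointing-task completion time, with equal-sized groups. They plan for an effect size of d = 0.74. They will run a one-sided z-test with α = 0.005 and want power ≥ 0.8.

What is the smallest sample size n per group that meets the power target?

Set Φ(δ − 2.576) = 0.8; then δ − 2.576 = Φ⁻¹(0.8) = 0.842, giving δ = 3.417.
δ = d·√(n/2) ⇒ n = 2(δ/d)² = 2 × (3.417 / 0.74)² = 42.66.
Rounding up, n = 43 per group.

n = 43 per group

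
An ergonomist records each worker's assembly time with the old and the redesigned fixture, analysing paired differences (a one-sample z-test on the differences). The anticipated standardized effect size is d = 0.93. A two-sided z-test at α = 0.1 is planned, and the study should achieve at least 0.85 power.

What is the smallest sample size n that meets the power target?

n = 9

For power 0.85 need Φ(δ − z_{0.05}) = 0.85, so δ = z_{0.05} + z_{0.15} = 1.645 + 1.036 = 2.681.
(For δ > 0 the lower-tail rejection region contributes negligibly to power, so the one-term inversion is standard.)
δ = d·√n ⇒ n = (δ/d)² = (2.681 / 0.93)² = 8.31.
Round up to the next whole unit.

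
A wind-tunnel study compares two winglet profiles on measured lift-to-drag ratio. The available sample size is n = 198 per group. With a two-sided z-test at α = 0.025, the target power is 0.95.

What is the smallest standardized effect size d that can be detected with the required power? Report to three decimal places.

Required noncentrality: δ = z_{0.0125} + z_{0.05} = 2.241 + 1.645 = 3.886.
(The second rejection-region term Φ(−δ − z_{α/2}) is negligible and dropped.)
δ = d·√(n/2) ⇒ d = δ/√(n/2) = 3.886/√(198/2) = 0.3906.

d ≈ 0.391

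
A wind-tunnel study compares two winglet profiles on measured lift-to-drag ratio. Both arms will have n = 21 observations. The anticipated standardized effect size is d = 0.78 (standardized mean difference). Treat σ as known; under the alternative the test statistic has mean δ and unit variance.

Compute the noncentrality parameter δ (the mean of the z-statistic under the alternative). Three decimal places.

The noncentrality parameter scales effect size by the design's sample-size factor: δ = d·√(n/2) = 0.78 × √(21/2) = 2.5275

δ ≈ 2.527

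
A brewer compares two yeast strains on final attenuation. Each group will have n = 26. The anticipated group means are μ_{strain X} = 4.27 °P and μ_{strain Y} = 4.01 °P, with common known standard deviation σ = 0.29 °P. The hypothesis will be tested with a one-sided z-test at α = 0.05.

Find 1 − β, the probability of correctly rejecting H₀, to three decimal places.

Standardized effect: d = |μ_{strain X} − μ_{strain Y}| / σ = |4.27 − 4.01| / 0.29 = 0.8966
Noncentrality parameter: δ = d·√(n/2) = 0.8966 × √(26/2) = 3.2326
Critical value for a one-sided test at α = 0.05: z_α = 1.645.
Power = Φ(δ − 1.645) = Φ(1.588) = 0.9438.

Power ≈ 0.944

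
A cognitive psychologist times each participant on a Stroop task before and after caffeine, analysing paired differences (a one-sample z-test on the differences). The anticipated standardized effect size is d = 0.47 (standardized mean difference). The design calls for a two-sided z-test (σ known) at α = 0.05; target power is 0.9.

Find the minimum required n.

n = 48

For power 0.9 need Φ(δ − z_{0.025}) = 0.9, so δ = z_{0.025} + z_{0.10} = 1.960 + 1.282 = 3.242.
(Ignoring the negligible lower-tail rejection probability gives the usual closed-form inversion.)
δ = d·√n ⇒ n = (δ/d)² = (3.242 / 0.47)² = 47.57.
Rounding up, n = 48.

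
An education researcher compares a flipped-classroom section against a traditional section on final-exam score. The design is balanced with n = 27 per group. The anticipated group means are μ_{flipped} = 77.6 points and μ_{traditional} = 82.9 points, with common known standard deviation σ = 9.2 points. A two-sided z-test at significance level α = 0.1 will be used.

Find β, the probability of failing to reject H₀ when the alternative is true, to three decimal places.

β ≈ 0.318

Standardized effect: d = |μ_{flipped} − μ_{traditional}| / σ = |77.6 − 82.9| / 9.2 = 0.5761
Noncentrality parameter: δ = d·√(n/2) = 0.5761 × √(27/2) = 2.1167
Critical value for a two-sided test at α = 0.1: z_{α/2} = 1.645.
Power = Φ(δ − 1.645) + Φ(−δ − 1.645) = Φ(0.472) + Φ(-3.762) = 0.6815 + 0.0001 = 0.6816.
Type II error: β = 1 − power = 1 − 0.6816 = 0.3184.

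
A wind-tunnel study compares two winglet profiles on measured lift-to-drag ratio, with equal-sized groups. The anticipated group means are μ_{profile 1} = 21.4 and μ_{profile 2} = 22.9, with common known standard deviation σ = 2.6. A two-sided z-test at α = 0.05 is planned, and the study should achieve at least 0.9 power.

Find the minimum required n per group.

n = 64 per group

Standardized effect: d = |μ_{profile 1} − μ_{profile 2}| / σ = |21.4 − 22.9| / 2.6 = 0.5769
Set Φ(δ − 1.960) = 0.9; then δ − 1.960 = Φ⁻¹(0.9) = 1.282, giving δ = 3.242.
(Ignoring the negligible lower-tail rejection probability gives the usual closed-form inversion.)
δ = d·√(n/2) ⇒ n = 2(δ/d)² = 2 × (3.242 / 0.5769)² = 63.14.
Round up to the next whole unit.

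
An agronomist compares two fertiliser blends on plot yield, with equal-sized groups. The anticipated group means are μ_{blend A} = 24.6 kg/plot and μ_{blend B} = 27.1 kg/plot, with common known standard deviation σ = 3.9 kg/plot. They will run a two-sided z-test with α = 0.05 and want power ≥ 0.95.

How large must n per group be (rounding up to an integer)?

Standardized effect: d = |μ_{blend A} − μ_{blend B}| / σ = |24.6 − 27.1| / 3.9 = 0.6410
Set Φ(δ − 1.960) = 0.95; then δ − 1.960 = Φ⁻¹(0.95) = 1.645, giving δ = 3.605.
(For δ > 0 the lower-tail rejection region contributes negligibly to power, so the one-term inversion is standard.)
δ = d·√(n/2) ⇒ n = 2(δ/d)² = 2 × (3.605 / 0.6410)² = 63.25.
Round up to the next whole unit.

n = 64 per group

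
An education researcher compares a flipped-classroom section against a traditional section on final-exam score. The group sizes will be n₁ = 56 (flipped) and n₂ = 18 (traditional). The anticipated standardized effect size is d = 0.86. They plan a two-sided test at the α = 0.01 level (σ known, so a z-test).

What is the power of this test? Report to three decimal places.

Power ≈ 0.725

Noncentrality parameter: δ = d / √(1/n₁ + 1/n₂) = 0.86 / √(1/56 + 1/18) = 3.1740
Two-sided α = 0.01 → critical value z_{0.005} = 2.576.
Power = Φ(δ − 2.576) + Φ(−δ − 2.576) = Φ(0.598) + Φ(-5.750) = 0.7252 + 0.0000 = 0.7252.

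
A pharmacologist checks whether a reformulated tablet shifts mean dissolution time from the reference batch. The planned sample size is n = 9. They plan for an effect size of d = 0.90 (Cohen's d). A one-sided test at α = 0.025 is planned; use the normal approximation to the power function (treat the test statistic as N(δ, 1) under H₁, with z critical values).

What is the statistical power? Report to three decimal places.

Power ≈ 0.770

Noncentrality parameter: δ = d·√n = 0.90 × √9 = 2.7000
Critical value for a one-sided test at α = 0.025: z_α = 1.960.
Power = Φ(δ − 1.960) = Φ(0.740) = 0.7704.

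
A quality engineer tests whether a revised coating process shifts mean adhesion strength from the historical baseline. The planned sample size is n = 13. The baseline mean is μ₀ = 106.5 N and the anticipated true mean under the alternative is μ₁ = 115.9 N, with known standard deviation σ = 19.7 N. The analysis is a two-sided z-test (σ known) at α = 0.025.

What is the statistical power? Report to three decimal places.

Power ≈ 0.301

Standardized effect: d = |μ₁ − μ₀| / σ = |115.9 − 106.5| / 19.7 = 0.4772
Noncentrality parameter: δ = d·√n = 0.4772 × √13 = 1.7204
Critical value for a two-sided test at α = 0.025: z_{α/2} = 2.241.
Power = Φ(δ − 2.241) + Φ(−δ − 2.241) = Φ(-0.521) + Φ(-3.962) = 0.3012 + 0.0000 = 0.3012.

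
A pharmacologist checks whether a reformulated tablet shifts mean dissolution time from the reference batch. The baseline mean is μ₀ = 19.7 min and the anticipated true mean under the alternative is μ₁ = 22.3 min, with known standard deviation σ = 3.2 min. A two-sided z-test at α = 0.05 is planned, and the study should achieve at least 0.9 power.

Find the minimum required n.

Standardized effect: d = |μ₁ − μ₀| / σ = |22.3 − 19.7| / 3.2 = 0.8125
Set Φ(δ − 1.960) = 0.9; then δ − 1.960 = Φ⁻¹(0.9) = 1.282, giving δ = 3.242.
(Ignoring the negligible lower-tail rejection probability gives the usual closed-form inversion.)
δ = d·√n ⇒ n = (δ/d)² = (3.242 / 0.8125)² = 15.92.
Rounding up, n = 16.

n = 16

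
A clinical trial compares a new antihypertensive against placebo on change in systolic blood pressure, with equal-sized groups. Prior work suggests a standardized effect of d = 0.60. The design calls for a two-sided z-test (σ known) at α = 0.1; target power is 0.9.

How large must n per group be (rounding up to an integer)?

Set Φ(δ − 1.645) = 0.9; then δ − 1.645 = Φ⁻¹(0.9) = 1.282, giving δ = 2.926.
(Ignoring the negligible lower-tail rejection probability gives the usual closed-form inversion.)
δ = d·√(n/2) ⇒ n = 2(δ/d)² = 2 × (2.926 / 0.60)² = 47.58.
Rounding up, n = 48 per group.

n = 48 per group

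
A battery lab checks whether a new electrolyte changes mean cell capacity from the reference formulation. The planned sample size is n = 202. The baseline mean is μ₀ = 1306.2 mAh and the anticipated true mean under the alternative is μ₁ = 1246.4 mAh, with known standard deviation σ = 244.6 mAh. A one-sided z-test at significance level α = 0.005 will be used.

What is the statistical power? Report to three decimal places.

Power ≈ 0.816

Standardized effect: d = |μ₁ − μ₀| / σ = |1246.4 − 1306.2| / 244.6 = 0.2445
Noncentrality parameter: δ = d·√n = 0.2445 × √202 = 3.4747
One-sided α = 0.005 → critical value z_{0.005} = 2.576.
Power = Φ(δ − 2.576) = Φ(0.899) = 0.8156.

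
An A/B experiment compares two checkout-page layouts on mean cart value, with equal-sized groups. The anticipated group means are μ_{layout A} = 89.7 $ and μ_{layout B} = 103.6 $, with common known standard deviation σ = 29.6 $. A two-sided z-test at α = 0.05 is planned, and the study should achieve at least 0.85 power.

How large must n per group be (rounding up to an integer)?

Standardized effect: d = |μ_{layout A} − μ_{layout B}| / σ = |89.7 − 103.6| / 29.6 = 0.4696
Set Φ(δ − 1.960) = 0.85; then δ − 1.960 = Φ⁻¹(0.85) = 1.036, giving δ = 2.996.
(For δ > 0 the lower-tail rejection region contributes negligibly to power, so the one-term inversion is standard.)
δ = d·√(n/2) ⇒ n = 2(δ/d)² = 2 × (2.996 / 0.4696)² = 81.43.
Rounding up, n = 82 per group.

n = 82 per group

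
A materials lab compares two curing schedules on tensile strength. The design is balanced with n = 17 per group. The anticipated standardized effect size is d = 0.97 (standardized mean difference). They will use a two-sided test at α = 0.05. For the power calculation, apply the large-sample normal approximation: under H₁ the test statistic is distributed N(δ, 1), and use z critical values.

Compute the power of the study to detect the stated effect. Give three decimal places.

Noncentrality parameter: δ = d·√(n/2) = 0.97 × √(17/2) = 2.8280
Critical value for a two-sided test at α = 0.05: z_{α/2} = 1.960.
Power = Φ(δ − 1.960) + Φ(−δ − 1.960) = Φ(0.868) + Φ(-4.788) = 0.8073 + 0.0000 = 0.8073.

Power ≈ 0.807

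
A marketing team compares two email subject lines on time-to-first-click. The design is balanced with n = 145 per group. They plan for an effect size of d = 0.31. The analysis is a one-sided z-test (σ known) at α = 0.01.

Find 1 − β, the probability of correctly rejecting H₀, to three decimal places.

Power ≈ 0.623

Noncentrality parameter: δ = d·√(n/2) = 0.31 × √(145/2) = 2.6396
Critical value for a one-sided test at α = 0.01: z_α = 2.326.
Power = Φ(δ − 2.326) = Φ(0.313) = 0.6229.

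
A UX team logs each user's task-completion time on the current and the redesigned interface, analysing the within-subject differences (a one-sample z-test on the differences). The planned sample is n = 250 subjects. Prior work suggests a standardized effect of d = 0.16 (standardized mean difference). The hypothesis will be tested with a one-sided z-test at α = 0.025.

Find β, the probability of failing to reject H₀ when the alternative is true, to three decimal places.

β ≈ 0.284

Noncentrality parameter: δ = d·√n = 0.16 × √250 = 2.5298
One-sided α = 0.025 → critical value z_{0.025} = 1.960.
Power = P(Z > 1.960 − δ) = Φ(0.570) = 0.7156.
Type II error: β = 1 − power = 1 − 0.7156 = 0.2844.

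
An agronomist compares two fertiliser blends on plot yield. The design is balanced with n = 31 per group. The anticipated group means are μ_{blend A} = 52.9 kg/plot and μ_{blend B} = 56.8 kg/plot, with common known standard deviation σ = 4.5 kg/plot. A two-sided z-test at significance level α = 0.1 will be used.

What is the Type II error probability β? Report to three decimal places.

β ≈ 0.039

Standardized effect: d = |μ_{blend A} − μ_{blend B}| / σ = |52.9 − 56.8| / 4.5 = 0.8667
Noncentrality parameter: δ = d·√(n/2) = 0.8667 × √(31/2) = 3.4121
Critical value for a two-sided test at α = 0.1: z_{α/2} = 1.645.
Power = Φ(δ − 1.645) + Φ(−δ − 1.645) = Φ(1.767) + Φ(-5.057) = 0.9614 + 0.0000 = 0.9614.
Type II error: β = 1 − power = 1 − 0.9614 = 0.0386.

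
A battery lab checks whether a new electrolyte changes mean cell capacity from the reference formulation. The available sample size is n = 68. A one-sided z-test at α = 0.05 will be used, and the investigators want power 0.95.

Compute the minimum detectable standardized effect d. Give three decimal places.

Required noncentrality: δ = z_{0.05} + z_{0.05} = 1.645 + 1.645 = 3.290.
δ = d·√n ⇒ d = δ/√n = 3.290/√68 = 0.3989.

d ≈ 0.399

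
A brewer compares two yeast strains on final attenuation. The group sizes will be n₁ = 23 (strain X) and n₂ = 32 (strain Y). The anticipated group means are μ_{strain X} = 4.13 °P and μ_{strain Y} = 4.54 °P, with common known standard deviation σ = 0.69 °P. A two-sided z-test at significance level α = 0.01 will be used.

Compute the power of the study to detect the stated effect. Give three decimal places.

Power ≈ 0.344

Standardized effect: d = |μ_{strain X} − μ_{strain Y}| / σ = |4.13 − 4.54| / 0.69 = 0.5942
Noncentrality parameter: λ = d / √(1/n₁ + 1/n₂) = 0.5942 / √(1/23 + 1/32) = 2.1737
Two-sided α = 0.01 → critical value z_{0.005} = 2.576.
Power = Φ(λ − 2.576) + Φ(−λ − 2.576) = Φ(-0.402) + Φ(-4.749) = 0.3438 + 0.0000 = 0.3438.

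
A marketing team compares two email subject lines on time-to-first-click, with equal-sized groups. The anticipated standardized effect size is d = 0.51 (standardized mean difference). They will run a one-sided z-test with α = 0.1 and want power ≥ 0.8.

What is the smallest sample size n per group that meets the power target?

n = 35 per group

Set Φ(δ − 1.282) = 0.8; then δ − 1.282 = Φ⁻¹(0.8) = 0.842, giving δ = 2.123.
δ = d·√(n/2) ⇒ n = 2(δ/d)² = 2 × (2.123 / 0.51)² = 34.66.
Rounding up, n = 35 per group.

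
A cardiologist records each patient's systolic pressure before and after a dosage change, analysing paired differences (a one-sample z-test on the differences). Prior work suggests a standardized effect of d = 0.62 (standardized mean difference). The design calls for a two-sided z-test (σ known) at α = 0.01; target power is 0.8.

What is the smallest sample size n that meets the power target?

Set Φ(δ − 2.576) = 0.8; then δ − 2.576 = Φ⁻¹(0.8) = 0.842, giving δ = 3.417.
(The Φ(−δ − z_{α/2}) term is vanishingly small for δ > 0 and is dropped in the standard sample-size formula.)
δ = d·√n ⇒ n = (δ/d)² = (3.417 / 0.62)² = 30.38.
Round up to the next whole unit.

n = 31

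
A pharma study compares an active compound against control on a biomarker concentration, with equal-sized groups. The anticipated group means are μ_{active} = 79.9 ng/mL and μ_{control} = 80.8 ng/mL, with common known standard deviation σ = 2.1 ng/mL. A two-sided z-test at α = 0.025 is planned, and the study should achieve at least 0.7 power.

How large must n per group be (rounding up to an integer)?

n = 84 per group

Standardized effect: d = |μ_{active} − μ_{control}| / σ = |79.9 − 80.8| / 2.1 = 0.4286
For power 0.7 need Φ(δ − z_{0.0125}) = 0.7, so δ = z_{0.0125} + z_{0.30} = 2.241 + 0.524 = 2.766.
(Ignoring the negligible lower-tail rejection probability gives the usual closed-form inversion.)
δ = d·√(n/2) ⇒ n = 2(δ/d)² = 2 × (2.766 / 0.4286)² = 83.30.
Rounding up, n = 84 per group.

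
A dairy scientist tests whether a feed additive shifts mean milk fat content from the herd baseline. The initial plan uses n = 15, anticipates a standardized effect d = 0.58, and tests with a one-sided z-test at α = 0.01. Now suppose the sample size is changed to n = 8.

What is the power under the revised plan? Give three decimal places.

With n = 8: δ = d·√n = 0.58 × √8 = 1.6405. Critical value z_{0.01} = 2.326.
Revised power = Φ(δ − 2.326) = Φ(-0.686) = 0.2464.

Power ≈ 0.246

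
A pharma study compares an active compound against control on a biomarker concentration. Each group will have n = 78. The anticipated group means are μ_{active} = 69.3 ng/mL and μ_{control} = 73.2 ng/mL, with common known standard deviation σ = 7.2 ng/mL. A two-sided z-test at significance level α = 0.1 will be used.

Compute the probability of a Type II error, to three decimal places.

Standardized effect: d = |μ_{active} − μ_{control}| / σ = |69.3 − 73.2| / 7.2 = 0.5417
Noncentrality parameter: δ = d·√(n/2) = 0.5417 × √(78/2) = 3.3827
Two-sided α = 0.1 → critical value z_{0.05} = 1.645.
Power = Φ(δ − 1.645) + Φ(−δ − 1.645) = Φ(1.738) + Φ(-5.028) = 0.9589 + 0.0000 = 0.9589.
Type II error: β = 1 − power = 1 − 0.9589 = 0.0411.

β ≈ 0.041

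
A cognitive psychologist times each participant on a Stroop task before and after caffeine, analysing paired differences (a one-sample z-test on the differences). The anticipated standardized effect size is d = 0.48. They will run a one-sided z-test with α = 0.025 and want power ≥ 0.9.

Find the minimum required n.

Set Φ(δ − 1.960) = 0.9; then δ − 1.960 = Φ⁻¹(0.9) = 1.282, giving δ = 3.242.
δ = d·√n ⇒ n = (δ/d)² = (3.242 / 0.48)² = 45.61.
Rounding up, n = 46.

n = 46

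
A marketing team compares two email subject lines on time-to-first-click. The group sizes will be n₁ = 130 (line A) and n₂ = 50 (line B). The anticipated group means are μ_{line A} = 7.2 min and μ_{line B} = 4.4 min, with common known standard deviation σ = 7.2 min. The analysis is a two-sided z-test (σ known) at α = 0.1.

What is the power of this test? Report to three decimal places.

Power ≈ 0.756

Standardized effect: d = |μ_{line A} − μ_{line B}| / σ = |7.2 − 4.4| / 7.2 = 0.3889
Noncentrality parameter: δ = d / √(1/n₁ + 1/n₂) = 0.3889 / √(1/130 + 1/50) = 2.3369
Two-sided α = 0.1 → critical value z_{0.05} = 1.645.
Power = Φ(δ − 1.645) + Φ(−δ − 1.645) = Φ(0.692) + Φ(-3.982) = 0.7556 + 0.0000 = 0.7556.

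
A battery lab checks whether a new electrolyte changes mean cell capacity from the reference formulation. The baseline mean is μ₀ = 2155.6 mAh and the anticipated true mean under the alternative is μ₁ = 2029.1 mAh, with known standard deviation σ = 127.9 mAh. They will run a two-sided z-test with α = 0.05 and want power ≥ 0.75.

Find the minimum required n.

Standardized effect: d = |μ₁ − μ₀| / σ = |2029.1 − 2155.6| / 127.9 = 0.9891
Set Φ(δ − 1.960) = 0.75; then δ − 1.960 = Φ⁻¹(0.75) = 0.674, giving δ = 2.634.
(For δ > 0 the lower-tail rejection region contributes negligibly to power, so the one-term inversion is standard.)
δ = d·√n ⇒ n = (δ/d)² = (2.634 / 0.9891)² = 7.09.
Round up to the next whole unit.

n = 8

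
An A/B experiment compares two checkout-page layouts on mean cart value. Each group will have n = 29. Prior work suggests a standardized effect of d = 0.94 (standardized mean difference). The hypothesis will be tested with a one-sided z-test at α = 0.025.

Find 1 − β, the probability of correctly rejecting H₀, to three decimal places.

Noncentrality parameter: δ = d·√(n/2) = 0.94 × √(29/2) = 3.5794
Critical value for a one-sided test at α = 0.025: z_α = 1.960.
Power = Φ(δ − 1.960) = Φ(1.619) = 0.9473.

Power ≈ 0.947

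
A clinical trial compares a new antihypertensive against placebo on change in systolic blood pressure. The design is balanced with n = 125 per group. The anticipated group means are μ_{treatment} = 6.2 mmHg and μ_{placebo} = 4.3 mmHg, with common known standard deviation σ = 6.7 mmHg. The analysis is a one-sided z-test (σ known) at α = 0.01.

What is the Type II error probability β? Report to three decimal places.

β ≈ 0.534

Standardized effect: d = |μ_{treatment} − μ_{placebo}| / σ = |6.2 − 4.3| / 6.7 = 0.2836
Noncentrality parameter: λ = d·√(n/2) = 0.2836 × √(125/2) = 2.2419
One-sided α = 0.01 → critical value z_{0.01} = 2.326.
Power = Φ(λ − 2.326) = Φ(-0.084) = 0.4664.
Type II error: β = 1 − power = 1 − 0.4664 = 0.5336.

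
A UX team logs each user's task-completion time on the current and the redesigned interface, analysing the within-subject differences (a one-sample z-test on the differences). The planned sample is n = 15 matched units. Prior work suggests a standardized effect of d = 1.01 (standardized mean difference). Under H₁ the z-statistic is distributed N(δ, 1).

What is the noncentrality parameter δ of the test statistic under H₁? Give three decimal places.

δ ≈ 3.912

The noncentrality parameter scales effect size by the design's sample-size factor: δ = d·√n = 1.01 × √15 = 3.9117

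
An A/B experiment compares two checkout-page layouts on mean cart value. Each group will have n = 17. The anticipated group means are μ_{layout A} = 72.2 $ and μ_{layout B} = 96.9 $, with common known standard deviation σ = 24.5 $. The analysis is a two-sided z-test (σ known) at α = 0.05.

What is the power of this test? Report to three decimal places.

Standardized effect: d = |μ_{layout A} − μ_{layout B}| / σ = |72.2 − 96.9| / 24.5 = 1.0082
Noncentrality parameter: δ = d·√(n/2) = 1.0082 × √(17/2) = 2.9393
Critical value for a two-sided test at α = 0.05: z_{α/2} = 1.960.
Power = Φ(δ − 1.960) + Φ(−δ − 1.960) = Φ(0.979) + Φ(-4.899) = 0.8363 + 0.0000 = 0.8363.

Power ≈ 0.836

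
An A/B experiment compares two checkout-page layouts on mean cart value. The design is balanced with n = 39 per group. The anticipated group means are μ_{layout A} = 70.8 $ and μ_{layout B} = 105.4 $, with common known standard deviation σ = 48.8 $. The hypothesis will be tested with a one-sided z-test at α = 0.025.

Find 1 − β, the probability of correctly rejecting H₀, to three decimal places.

Standardized effect: d = |μ_{layout A} − μ_{layout B}| / σ = |70.8 − 105.4| / 48.8 = 0.7090
Noncentrality parameter: δ = d·√(n/2) = 0.7090 × √(39/2) = 3.1309
Critical value for a one-sided test at α = 0.025: z_α = 1.960.
Power = P(Z > 1.960 − δ) = Φ(1.171) = 0.8792.

Power ≈ 0.879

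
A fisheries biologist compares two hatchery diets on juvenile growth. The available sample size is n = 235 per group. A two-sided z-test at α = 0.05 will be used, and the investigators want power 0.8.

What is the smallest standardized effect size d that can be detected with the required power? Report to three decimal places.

d ≈ 0.258

Required noncentrality: δ = z_{0.025} + z_{0.20} = 1.960 + 0.842 = 2.802.
(The second rejection-region term Φ(−δ − z_{α/2}) is negligible and dropped.)
δ = d·√(n/2) ⇒ d = δ/√(n/2) = 2.802/√(235/2) = 0.2585.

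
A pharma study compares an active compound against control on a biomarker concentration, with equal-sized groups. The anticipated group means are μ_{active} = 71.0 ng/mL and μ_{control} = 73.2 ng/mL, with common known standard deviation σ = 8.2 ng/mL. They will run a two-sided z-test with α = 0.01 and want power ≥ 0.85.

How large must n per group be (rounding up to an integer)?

Standardized effect: d = |μ_{active} − μ_{control}| / σ = |71.0 − 73.2| / 8.2 = 0.2683
For power 0.85 need Φ(δ − z_{0.005}) = 0.85, so δ = z_{0.005} + z_{0.15} = 2.576 + 1.036 = 3.612.
(The Φ(−δ − z_{α/2}) term is vanishingly small for δ > 0 and is dropped in the standard sample-size formula.)
δ = d·√(n/2) ⇒ n = 2(δ/d)² = 2 × (3.612 / 0.2683)² = 362.55.
Rounding up, n = 363 per group.

n = 363 per group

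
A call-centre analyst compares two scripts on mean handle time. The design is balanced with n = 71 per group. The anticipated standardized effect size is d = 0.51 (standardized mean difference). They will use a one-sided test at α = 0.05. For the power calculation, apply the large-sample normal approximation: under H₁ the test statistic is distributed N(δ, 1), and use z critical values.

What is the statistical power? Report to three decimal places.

Noncentrality parameter: δ = d·√(n/2) = 0.51 × √(71/2) = 3.0387
One-sided α = 0.05 → critical value z_{0.05} = 1.645.
Power = Φ(δ − 1.645) = Φ(1.394) = 0.9183.

Power ≈ 0.918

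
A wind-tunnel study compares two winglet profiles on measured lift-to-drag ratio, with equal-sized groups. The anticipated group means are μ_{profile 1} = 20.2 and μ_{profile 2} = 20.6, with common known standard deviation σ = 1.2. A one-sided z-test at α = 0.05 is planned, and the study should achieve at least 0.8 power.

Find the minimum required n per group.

Standardized effect: d = |μ_{profile 1} − μ_{profile 2}| / σ = |20.2 − 20.6| / 1.2 = 0.3333
For power 0.8 need Φ(δ − z_{0.05}) = 0.8, so δ = z_{0.05} + z_{0.20} = 1.645 + 0.842 = 2.486.
δ = d·√(n/2) ⇒ n = 2(δ/d)² = 2 × (2.486 / 0.3333)² = 111.29.
Rounding up, n = 112 per group.

n = 112 per group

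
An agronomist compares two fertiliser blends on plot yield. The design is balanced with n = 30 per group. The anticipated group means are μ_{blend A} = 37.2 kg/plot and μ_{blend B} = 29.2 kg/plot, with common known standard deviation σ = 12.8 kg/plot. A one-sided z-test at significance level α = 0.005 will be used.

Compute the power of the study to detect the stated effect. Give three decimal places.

Standardized effect: d = |μ_{blend A} − μ_{blend B}| / σ = |37.2 − 29.2| / 12.8 = 0.6250
Noncentrality parameter: λ = d·√(n/2) = 0.6250 × √(30/2) = 2.4206
One-sided α = 0.005 → critical value z_{0.005} = 2.576.
Power = Φ(λ − 2.576) = Φ(-0.155) = 0.4383.

Power ≈ 0.438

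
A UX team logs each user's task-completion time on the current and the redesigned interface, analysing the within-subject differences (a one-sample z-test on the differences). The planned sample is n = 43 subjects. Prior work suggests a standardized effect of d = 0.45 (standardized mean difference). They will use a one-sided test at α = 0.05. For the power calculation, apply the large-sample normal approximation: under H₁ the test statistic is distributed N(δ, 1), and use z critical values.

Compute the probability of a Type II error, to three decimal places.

β ≈ 0.096

Noncentrality parameter: δ = d·√n = 0.45 × √43 = 2.9508
Critical value for a one-sided test at α = 0.05: z_α = 1.645.
Power = P(Z > 1.645 − δ) = Φ(1.306) = 0.9042.
Type II error: β = 1 − power = 1 − 0.9042 = 0.0958.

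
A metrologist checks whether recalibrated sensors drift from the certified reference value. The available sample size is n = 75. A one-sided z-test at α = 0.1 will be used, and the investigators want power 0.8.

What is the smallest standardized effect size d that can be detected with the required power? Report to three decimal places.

d ≈ 0.245

Need Φ(δ − 1.282) = 0.8, so δ = 1.282 + 0.842 = 2.123.
δ = d·√n ⇒ d = δ/√n = 2.123/√75 = 0.2452.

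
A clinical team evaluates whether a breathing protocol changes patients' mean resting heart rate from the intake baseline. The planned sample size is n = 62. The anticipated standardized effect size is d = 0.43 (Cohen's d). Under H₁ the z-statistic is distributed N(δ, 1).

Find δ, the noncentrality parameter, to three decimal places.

δ = d·√n = 0.43 × √62 = 3.3858

δ ≈ 3.386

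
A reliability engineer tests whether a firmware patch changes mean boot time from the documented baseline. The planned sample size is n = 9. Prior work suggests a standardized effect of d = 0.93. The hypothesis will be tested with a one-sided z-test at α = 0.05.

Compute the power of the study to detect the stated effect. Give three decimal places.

Power ≈ 0.874

Noncentrality parameter: δ = d·√n = 0.93 × √9 = 2.7900
One-sided α = 0.05 → critical value z_{0.05} = 1.645.
Power = P(Z > 1.645 − δ) = Φ(1.145) = 0.8739.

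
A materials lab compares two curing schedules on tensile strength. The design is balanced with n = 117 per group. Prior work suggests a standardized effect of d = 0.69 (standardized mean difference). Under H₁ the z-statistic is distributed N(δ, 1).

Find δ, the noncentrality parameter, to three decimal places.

δ ≈ 5.277

The noncentrality parameter scales effect size by the design's sample-size factor: δ = d·√(n/2) = 0.69 × √(117/2) = 5.2775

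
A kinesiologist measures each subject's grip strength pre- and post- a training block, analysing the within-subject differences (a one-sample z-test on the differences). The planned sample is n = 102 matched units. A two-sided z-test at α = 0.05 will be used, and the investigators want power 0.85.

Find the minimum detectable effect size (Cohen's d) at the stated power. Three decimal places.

d ≈ 0.297

Required noncentrality: δ = z_{0.025} + z_{0.15} = 1.960 + 1.036 = 2.996.
(The second rejection-region term Φ(−δ − z_{α/2}) is negligible and dropped.)
δ = d·√n ⇒ d = δ/√n = 2.996/√102 = 0.2967.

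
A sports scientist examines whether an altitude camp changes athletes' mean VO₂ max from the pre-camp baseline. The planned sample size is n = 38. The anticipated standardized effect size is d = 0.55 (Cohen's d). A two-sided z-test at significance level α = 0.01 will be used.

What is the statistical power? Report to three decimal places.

Noncentrality parameter: δ = d·√n = 0.55 × √38 = 3.3904
Critical value for a two-sided test at α = 0.01: z_{α/2} = 2.576.
Power = Φ(δ − 2.576) + Φ(−δ − 2.576) = Φ(0.815) + Φ(-5.966) = 0.7923 + 0.0000 = 0.7923.

Power ≈ 0.792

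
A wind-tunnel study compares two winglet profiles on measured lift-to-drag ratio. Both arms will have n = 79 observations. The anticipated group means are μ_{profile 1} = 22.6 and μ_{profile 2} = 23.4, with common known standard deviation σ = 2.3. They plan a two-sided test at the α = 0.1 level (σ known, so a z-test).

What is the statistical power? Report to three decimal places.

Standardized effect: d = |μ_{profile 1} − μ_{profile 2}| / σ = |22.6 − 23.4| / 2.3 = 0.3478
Noncentrality parameter: δ = d·√(n/2) = 0.3478 × √(79/2) = 2.1861
Two-sided α = 0.1 → critical value z_{0.05} = 1.645.
Power = Φ(δ − 1.645) + Φ(−δ − 1.645) = Φ(0.541) + Φ(-3.831) = 0.7058 + 0.0001 = 0.7059.

Power ≈ 0.706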